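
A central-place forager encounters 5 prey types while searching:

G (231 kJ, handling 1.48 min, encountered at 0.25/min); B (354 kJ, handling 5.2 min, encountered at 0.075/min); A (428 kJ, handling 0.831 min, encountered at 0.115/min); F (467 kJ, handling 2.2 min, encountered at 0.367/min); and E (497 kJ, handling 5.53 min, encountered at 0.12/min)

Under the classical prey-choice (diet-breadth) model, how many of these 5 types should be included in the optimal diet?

Rank by E/h (kJ/min): A 515, F 212, G 156, E 89.9, B 68.1. Include each in turn until the next type's E/h falls below the running intake rate.
Rate on top 1: 44.93. F: 212 > 44.93 → include.
Rate on top 2: 115.9. G: 156 > 115.9 → include.
Rate on top 3: 122.5. E: 89.9 < 122.5 → exclude; stop.
Optimal diet: A, F, G — 3 of 5 types.

3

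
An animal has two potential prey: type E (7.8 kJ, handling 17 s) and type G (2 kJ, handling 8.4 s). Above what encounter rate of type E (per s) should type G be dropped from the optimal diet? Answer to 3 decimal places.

The zero-one rule: include type G iff E₂/h₂ > λE₁/(1+λh₁). Equality gives the switch point.
λE₁h₂ = E₂ + λE₂h₁ ⇒ λ = E₂/(E₁h₂ − E₂h₁) = 2/(65.52 − 34) = 0.06345 per s.

0.063 per s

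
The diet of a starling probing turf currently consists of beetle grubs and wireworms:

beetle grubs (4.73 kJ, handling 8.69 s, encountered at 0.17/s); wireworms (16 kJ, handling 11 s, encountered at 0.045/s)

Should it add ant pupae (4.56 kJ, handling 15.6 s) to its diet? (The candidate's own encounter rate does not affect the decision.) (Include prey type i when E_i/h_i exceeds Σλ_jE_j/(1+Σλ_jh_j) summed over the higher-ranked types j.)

No

On beetle grubs and wireworms alone, R = ΣλE/(1+Σλh) = 1.524/2.972 = 0.5128 kJ/s.
ant pupae: E/h = 4.56/15.6 = 0.2923 kJ/s.
0.2923 < 0.5128, so adding ant pupae would lower the average — exclude it.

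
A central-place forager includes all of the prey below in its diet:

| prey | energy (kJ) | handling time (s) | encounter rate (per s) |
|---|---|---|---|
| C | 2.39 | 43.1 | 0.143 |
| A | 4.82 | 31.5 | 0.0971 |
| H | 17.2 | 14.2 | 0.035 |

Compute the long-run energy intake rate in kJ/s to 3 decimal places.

R = (0.143×2.39 + 0.0971×4.82 + 0.035×17.2) / (1 + 0.143×43.1 + 0.0971×31.5 + 0.035×14.2) = 1.412/10.72 = 0.1317 kJ/s.

0.132 kJ/s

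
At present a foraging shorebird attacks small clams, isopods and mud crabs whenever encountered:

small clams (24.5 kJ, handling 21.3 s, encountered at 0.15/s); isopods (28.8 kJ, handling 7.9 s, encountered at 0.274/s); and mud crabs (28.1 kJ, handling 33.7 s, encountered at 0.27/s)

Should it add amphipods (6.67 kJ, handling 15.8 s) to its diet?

No

Intake rate on the current diet: R = (0.15×24.5 + 0.274×28.8 + 0.27×28.1) / (1 + 0.15×21.3 + 0.274×7.9 + 0.27×33.7) = 19.15/15.46 = 1.239 kJ/s.
amphipods: E/h = 6.67/15.8 = 0.4222 kJ/s.
0.4222 < 1.239, so adding amphipods would lower the average — exclude it.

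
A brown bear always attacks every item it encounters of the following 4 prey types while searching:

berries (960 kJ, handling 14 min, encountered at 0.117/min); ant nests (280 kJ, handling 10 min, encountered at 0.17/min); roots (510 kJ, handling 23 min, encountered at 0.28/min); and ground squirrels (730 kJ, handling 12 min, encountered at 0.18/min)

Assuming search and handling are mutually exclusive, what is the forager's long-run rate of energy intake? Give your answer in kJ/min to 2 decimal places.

33.55 kJ/min

R = (0.117×960 + 0.17×280 + 0.28×510 + 0.18×730) / (1 + 0.117×14 + 0.17×10 + 0.28×23 + 0.18×12) = 434.1/12.94 = 33.55 kJ/min.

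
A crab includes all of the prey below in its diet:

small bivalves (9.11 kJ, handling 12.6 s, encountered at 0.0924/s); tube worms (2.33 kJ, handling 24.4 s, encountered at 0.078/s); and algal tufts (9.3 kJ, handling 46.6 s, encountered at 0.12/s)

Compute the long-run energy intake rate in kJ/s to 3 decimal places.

0.221 kJ/s

Energy encountered per unit search time: 0.0924×9.11 + 0.078×2.33 + 0.12×9.3 = 2.14 kJ/s.
Handling time per unit search time: 0.0924×12.6 + 0.078×24.4 + 0.12×46.6 = 8.659.
Rate = 2.14/(1 + 8.659) = 0.2215 kJ/s.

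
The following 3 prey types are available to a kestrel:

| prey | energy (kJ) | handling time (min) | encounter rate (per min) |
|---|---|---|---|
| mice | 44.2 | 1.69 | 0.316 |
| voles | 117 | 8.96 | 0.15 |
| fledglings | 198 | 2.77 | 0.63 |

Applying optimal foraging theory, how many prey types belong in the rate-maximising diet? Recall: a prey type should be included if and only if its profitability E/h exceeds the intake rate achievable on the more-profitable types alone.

1

Profitabilities (E/h, kJ/min): fledglings 71.5, mice 26.2, voles 13.1. Add prey in this order while the next type's profitability exceeds the intake rate on those already taken.
Rate on top 1: 45.44. mice: 26.2 < 45.44 → exclude; stop.
Optimal diet: fledglings — 1 of 3 types.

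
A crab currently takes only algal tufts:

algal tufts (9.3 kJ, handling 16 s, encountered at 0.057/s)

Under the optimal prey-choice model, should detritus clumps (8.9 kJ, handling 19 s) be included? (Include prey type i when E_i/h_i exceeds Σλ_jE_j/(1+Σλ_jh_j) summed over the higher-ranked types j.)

Yes

Current rate: (0.057×9.3)/(1 + 0.057×16) = 0.2772 kJ/s.
detritus clumps: E/h = 8.9/19 = 0.4684 kJ/s.
0.4684 > 0.2772, so adding detritus clumps raises the average — include it.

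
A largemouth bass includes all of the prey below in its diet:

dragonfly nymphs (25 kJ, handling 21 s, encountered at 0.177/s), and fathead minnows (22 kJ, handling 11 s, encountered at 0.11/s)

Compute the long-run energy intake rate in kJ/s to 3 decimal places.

1.155 kJ/s

R = Σλ_iE_i / (1 + Σλ_ih_i)
Numerator: 0.177×25 + 0.11×22 = 6.845
Denominator: 1 + 0.177×21 + 0.11×11 = 5.927
R = 6.845/5.927 = 1.155 kJ/s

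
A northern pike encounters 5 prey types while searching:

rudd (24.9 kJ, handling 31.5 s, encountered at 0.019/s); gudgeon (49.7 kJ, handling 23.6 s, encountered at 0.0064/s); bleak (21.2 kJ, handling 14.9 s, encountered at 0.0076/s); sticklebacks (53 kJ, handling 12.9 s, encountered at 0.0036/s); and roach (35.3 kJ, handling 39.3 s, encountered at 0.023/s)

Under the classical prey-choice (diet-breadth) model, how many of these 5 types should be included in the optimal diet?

5

Rank by E/h (kJ/s): sticklebacks 4.11, gudgeon 2.11, bleak 1.42, roach 0.898, rudd 0.79. Include each in turn until the next type's E/h falls below the running intake rate.
Rate on top 1: 0.1823. gudgeon: 2.11 > 0.1823 → include.
Rate on top 2: 0.425. bleak: 1.42 > 0.425 → include.
Rate on top 3: 0.5112. roach: 0.898 > 0.5112 → include.
Rate on top 4: 0.6691. rudd: 0.79 > 0.6691 → include.
Optimal diet: sticklebacks, gudgeon, bleak, roach, rudd — 5 of 5 types.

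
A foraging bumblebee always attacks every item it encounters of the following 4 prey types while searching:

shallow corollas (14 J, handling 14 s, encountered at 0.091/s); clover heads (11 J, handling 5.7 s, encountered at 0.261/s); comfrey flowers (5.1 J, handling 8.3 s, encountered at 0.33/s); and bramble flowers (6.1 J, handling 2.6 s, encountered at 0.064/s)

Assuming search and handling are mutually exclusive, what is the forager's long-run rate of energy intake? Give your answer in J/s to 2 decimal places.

0.93 J/s

R = Σλ_iE_i / (1 + Σλ_ih_i)
Numerator: 0.091×14 + 0.261×11 + 0.33×5.1 + 0.064×6.1 = 6.218
Denominator: 1 + 0.091×14 + 0.261×5.7 + 0.33×8.3 + 0.064×2.6 = 6.667
R = 6.218/6.667 = 0.9327 J/s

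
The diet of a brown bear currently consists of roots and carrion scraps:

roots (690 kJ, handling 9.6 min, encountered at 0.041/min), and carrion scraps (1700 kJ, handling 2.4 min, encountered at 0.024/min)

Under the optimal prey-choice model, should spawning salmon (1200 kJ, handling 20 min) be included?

Yes

On roots and carrion scraps alone, R = ΣλE/(1+Σλh) = 69.09/1.451 = 47.61 kJ/min.
spawning salmon: E/h = 1200/20 = 60 kJ/min.
Since 60 > R, including spawning salmon increases the long-run rate.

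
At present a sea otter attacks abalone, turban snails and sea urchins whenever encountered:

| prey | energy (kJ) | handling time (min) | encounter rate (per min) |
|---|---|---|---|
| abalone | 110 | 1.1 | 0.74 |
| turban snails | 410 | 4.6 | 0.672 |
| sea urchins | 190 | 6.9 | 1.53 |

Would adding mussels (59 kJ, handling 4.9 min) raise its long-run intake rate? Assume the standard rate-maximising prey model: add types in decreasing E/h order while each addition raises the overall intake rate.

Current rate: (0.74×110 + 0.672×410 + 1.53×190)/(1 + 0.74×1.1 + 0.672×4.6 + 1.53×6.9) = 41.88 kJ/min.
mussels: E/h = 59/4.9 = 12.04 kJ/min.
12.04 < 41.88, so adding mussels would lower the average — exclude it.

No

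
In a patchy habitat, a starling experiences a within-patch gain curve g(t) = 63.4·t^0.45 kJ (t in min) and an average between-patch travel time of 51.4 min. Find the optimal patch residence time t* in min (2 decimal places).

42.05 min

Optimal t* satisfies g'(t*) = g(t*)/(T + t*).
g'(t) = 0.45·63.4·t^-0.55. Setting 0.45·63.4·t^-0.55 = 63.4·t^0.45/(51.4+t) gives 0.45(51.4+t) = t, so 0.55·t = 0.45×51.4.
t* = 0.45×51.4/0.55 = 42.05 min.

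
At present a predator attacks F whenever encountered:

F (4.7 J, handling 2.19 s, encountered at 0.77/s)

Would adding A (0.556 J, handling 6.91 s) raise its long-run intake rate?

Current rate: (0.77×4.7)/(1 + 0.77×2.19) = 1.347 J/s.
A: E/h = 0.556/6.91 = 0.08046 J/s.
0.08046 < 1.347, so adding A would lower the average — exclude it.

No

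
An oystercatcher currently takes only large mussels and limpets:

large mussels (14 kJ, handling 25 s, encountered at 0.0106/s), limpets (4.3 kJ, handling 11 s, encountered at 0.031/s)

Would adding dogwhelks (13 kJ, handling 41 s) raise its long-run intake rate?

Intake rate on the current diet: R = (0.0106×14 + 0.031×4.3) / (1 + 0.0106×25 + 0.031×11) = 0.2817/1.606 = 0.1754 kJ/s.
Profitability of dogwhelks: 13/41 = 0.3171 kJ/s.
Since 0.3171 > R, including dogwhelks increases the long-run rate.

Yes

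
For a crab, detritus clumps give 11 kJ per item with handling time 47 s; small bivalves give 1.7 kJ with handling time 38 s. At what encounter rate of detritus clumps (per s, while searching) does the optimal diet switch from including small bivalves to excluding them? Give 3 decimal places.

0.005 per s

Drop small bivalves once their profitability E₂/h₂ falls below the rate achievable on detritus clumps alone: E₂/h₂ = λE₁/(1 + λh₁).
Solve for λ: λE₁h₂ = E₂(1 + λh₁) → λ(E₁h₂ − E₂h₁) = E₂ → λ = E₂/(E₁h₂ − E₂h₁).
λ = 1.7/(11×38 − 1.7×47) = 1.7/338.1 = 0.005028 per s.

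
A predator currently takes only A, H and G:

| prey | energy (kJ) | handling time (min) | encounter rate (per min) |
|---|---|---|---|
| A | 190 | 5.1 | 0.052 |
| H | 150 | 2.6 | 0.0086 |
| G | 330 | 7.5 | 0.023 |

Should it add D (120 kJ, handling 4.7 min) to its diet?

On A, H and G alone, R = ΣλE/(1+Σλh) = 18.76/1.46 = 12.85 kJ/min.
D: E/h = 120/4.7 = 25.53 kJ/min.
25.53 > 12.85, so adding D raises the average — include it.

Yes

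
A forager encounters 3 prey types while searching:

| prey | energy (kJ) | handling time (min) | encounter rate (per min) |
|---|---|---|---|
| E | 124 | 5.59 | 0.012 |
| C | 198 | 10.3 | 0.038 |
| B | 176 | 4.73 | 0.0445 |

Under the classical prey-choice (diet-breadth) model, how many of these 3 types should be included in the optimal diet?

3

Profitabilities (E/h, kJ/min): B 37.2, E 22.2, C 19.2. Add prey in this order while the next type's profitability exceeds the intake rate on those already taken.
Rate on top 1: 6.47. E: 22.2 > 6.47 → include.
Rate on top 2: 7.295. C: 19.2 > 7.295 → include.
Optimal diet: B, E, C — 3 of 3 types.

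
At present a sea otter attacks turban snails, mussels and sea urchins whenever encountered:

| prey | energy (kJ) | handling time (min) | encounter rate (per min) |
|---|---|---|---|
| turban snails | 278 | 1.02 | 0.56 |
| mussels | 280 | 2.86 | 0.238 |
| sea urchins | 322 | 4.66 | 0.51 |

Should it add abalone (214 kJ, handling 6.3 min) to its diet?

Intake rate on the current diet: R = (0.56×278 + 0.238×280 + 0.51×322) / (1 + 0.56×1.02 + 0.238×2.86 + 0.51×4.66) = 386.5/4.628 = 83.51 kJ/min.
abalone: E/h = 214/6.3 = 33.97 kJ/min.
33.97 < 83.51, so adding abalone would lower the average — exclude it.

No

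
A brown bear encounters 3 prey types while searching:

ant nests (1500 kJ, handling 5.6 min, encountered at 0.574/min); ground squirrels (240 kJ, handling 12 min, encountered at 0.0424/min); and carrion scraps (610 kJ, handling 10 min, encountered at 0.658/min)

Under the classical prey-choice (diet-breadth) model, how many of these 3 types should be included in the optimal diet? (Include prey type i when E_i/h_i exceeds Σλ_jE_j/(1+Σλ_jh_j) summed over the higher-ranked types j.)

Rank by E/h (kJ/min): ant nests 268, carrion scraps 61, ground squirrels 20. Include each in turn until the next type's E/h falls below the running intake rate.
Rate on top 1: 204.3. carrion scraps: 61 < 204.3 → exclude; stop.
Optimal diet: ant nests — 1 of 3 types.

1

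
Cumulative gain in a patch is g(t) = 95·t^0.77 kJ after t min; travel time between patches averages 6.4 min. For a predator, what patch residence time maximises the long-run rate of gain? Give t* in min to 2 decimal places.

By the marginal value theorem, leave when the instantaneous gain rate g'(t) equals the habitat-wide average g(t)/(T + t).
g'(t) = 0.77·95·t^-0.23. Setting 0.77·95·t^-0.23 = 95·t^0.77/(6.4+t) gives 0.77(6.4+t) = t, so 0.23·t = 0.77×6.4.
t* = 0.77×6.4/0.23 = 21.43 min.

21.43 min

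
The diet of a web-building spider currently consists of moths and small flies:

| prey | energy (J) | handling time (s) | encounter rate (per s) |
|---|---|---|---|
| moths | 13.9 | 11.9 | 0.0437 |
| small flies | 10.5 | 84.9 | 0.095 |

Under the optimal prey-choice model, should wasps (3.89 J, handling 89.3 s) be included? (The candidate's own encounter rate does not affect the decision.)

No

Intake rate on the current diet: R = (0.0437×13.9 + 0.095×10.5) / (1 + 0.0437×11.9 + 0.095×84.9) = 1.605/9.586 = 0.1674 J/s.
wasps: E/h = 3.89/89.3 = 0.04356 J/s.
Since 0.04356 < R, time spent handling wasps is better spent searching.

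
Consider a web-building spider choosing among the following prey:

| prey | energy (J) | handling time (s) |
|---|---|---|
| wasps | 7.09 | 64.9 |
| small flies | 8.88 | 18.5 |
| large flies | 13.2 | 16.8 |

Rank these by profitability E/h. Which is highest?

large flies

Profitability E/h (J/s): wasps = 7.09/64.9 = 0.109, small flies = 8.88/18.5 = 0.48, large flies = 13.2/16.8 = 0.786.
Ranked: large flies > small flies > wasps.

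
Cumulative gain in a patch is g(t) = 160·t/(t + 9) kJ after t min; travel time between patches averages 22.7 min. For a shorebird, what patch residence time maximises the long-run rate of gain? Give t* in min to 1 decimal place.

14.3 min

Optimal t* satisfies g'(t*) = g(t*)/(T + t*).
g'(t) = 160·9/(t + 9)². Setting 160·9/(t+9)² = 160t/[(t+9)(22.7+t)] gives 9(22.7+t) = t(t+9), so t² = 9×22.7 = 204.3.
t* = √204.3 = 14.29 min.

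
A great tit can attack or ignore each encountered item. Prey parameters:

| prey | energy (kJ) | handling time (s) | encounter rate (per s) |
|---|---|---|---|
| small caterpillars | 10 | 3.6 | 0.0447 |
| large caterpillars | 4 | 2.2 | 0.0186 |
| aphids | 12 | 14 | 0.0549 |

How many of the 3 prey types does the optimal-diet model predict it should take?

Rank by E/h (kJ/s): small caterpillars 2.78, large caterpillars 1.82, aphids 0.857. Include each in turn until the next type's E/h falls below the running intake rate.
Rate on top 1: 0.385. large caterpillars: 1.82 > 0.385 → include.
Rate on top 2: 0.4338. aphids: 0.857 > 0.4338 → include.
Optimal diet: small caterpillars, large caterpillars, aphids — 3 of 3 types.

3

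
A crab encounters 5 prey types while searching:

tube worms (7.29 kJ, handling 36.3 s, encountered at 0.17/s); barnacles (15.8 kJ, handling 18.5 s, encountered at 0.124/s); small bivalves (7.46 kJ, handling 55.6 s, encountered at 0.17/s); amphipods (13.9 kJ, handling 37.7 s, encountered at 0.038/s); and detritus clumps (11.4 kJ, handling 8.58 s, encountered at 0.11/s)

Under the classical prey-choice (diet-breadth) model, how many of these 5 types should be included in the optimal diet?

E/h in descending order: detritus clumps 1.33, barnacles 0.854, amphipods 0.369, tube worms 0.201, small bivalves 0.134 kJ/s. The optimal diet is the largest prefix of this list for which every included type satisfies E_i/h_i > R on the types above it.
Rate on top 1: 0.6451. barnacles: 0.854 > 0.6451 → include.
Rate on top 2: 0.7582. amphipods: 0.369 < 0.7582 → exclude; stop.
Optimal diet: detritus clumps, barnacles — 2 of 5 types.

2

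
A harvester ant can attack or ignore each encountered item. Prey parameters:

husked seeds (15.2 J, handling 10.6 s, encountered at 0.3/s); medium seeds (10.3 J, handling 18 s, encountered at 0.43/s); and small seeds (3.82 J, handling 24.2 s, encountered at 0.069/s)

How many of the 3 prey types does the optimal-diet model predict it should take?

Rank by E/h (J/s): husked seeds 1.43, medium seeds 0.572, small seeds 0.158. Include each in turn until the next type's E/h falls below the running intake rate.
Rate on top 1: 1.091. medium seeds: 0.572 < 1.091 → exclude; stop.
Optimal diet: husked seeds — 1 of 3 types.

1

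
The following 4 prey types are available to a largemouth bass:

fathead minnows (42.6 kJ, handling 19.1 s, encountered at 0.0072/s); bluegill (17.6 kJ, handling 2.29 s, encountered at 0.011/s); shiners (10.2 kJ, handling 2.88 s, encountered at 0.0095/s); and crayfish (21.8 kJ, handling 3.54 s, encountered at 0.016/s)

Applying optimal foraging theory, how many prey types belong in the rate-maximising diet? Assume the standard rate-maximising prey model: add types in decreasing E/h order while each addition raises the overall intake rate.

Rank by E/h (kJ/s): bluegill 7.69, crayfish 6.16, shiners 3.54, fathead minnows 2.23. Include each in turn until the next type's E/h falls below the running intake rate.
Rate on top 1: 0.1888. crayfish: 6.16 > 0.1888 → include.
Rate on top 2: 0.5014. shiners: 3.54 > 0.5014 → include.
Rate on top 3: 0.5764. fathead minnows: 2.23 > 0.5764 → include.
Optimal diet: bluegill, crayfish, shiners, fathead minnows — 4 of 4 types.

4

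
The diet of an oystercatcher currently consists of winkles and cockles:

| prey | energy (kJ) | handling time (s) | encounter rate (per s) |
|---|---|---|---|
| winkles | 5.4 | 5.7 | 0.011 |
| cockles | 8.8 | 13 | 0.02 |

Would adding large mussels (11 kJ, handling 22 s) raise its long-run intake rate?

Current rate: (0.011×5.4 + 0.02×8.8)/(1 + 0.011×5.7 + 0.02×13) = 0.178 kJ/s.
Profitability of large mussels: 11/22 = 0.5 kJ/s.
0.5 > 0.178, so adding large mussels raises the average — include it.

Yes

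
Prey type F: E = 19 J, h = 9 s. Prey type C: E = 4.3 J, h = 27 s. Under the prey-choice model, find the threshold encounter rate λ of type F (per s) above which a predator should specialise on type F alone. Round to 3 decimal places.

At the threshold, the rate on type F alone equals the profitability of type C: λ·19/(1 + λ·9) = 4.3/27 = 0.1593.
Rearranging, λ(19 − 0.1593×9) = 0.1593, so λ = 0.1593/17.57 = 0.009066 per s.

0.009 per s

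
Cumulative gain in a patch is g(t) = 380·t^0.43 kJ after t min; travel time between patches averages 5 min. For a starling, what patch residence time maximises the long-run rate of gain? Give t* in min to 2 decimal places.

3.77 min

Optimal t* satisfies g'(t*) = g(t*)/(T + t*).
g'(t) = 0.43·380·t^-0.57. Setting 0.43·380·t^-0.57 = 380·t^0.43/(5+t) gives 0.43(5+t) = t, so 0.57·t = 0.43×5.
t* = 0.43×5/0.57 = 3.772 min.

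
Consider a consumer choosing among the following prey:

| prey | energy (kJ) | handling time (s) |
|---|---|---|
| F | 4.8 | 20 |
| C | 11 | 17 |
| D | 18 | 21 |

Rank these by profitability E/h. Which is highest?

Profitability E/h (kJ/s): F = 4.8/20 = 0.24, C = 11/17 = 0.647, D = 18/21 = 0.857.
Ranked: D > C > F.

D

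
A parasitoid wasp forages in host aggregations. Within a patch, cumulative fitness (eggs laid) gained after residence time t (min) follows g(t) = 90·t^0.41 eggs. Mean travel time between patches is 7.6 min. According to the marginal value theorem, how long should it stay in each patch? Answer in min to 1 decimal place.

By the marginal value theorem, leave when the instantaneous gain rate g'(t) equals the habitat-wide average g(t)/(T + t).
g'(t) = 0.41·90·t^-0.59. Setting 0.41·90·t^-0.59 = 90·t^0.41/(7.6+t) gives 0.41(7.6+t) = t, so 0.59·t = 0.41×7.6.
t* = 0.41×7.6/0.59 = 5.281 min.

5.3 min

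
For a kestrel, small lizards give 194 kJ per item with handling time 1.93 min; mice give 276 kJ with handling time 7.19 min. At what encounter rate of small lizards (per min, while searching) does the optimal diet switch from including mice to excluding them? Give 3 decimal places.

Drop mice once their profitability E₂/h₂ falls below the rate achievable on small lizards alone: E₂/h₂ = λE₁/(1 + λh₁).
Solve for λ: λE₁h₂ = E₂(1 + λh₁) → λ(E₁h₂ − E₂h₁) = E₂ → λ = E₂/(E₁h₂ − E₂h₁).
λ = 276/(194×7.19 − 276×1.93) = 276/862.2 = 0.3201 per min.

0.320 per min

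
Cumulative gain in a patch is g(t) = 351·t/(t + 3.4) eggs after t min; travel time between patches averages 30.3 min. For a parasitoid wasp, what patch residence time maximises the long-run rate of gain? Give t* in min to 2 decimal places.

10.15 min

Maximise g(t)/(T+t): set derivative to zero → g'(t)(T+t) = g(t).
g'(t) = 351·3.4/(t + 3.4)². Setting 351·3.4/(t+3.4)² = 351t/[(t+3.4)(30.3+t)] gives 3.4(30.3+t) = t(t+3.4), so t² = 3.4×30.3 = 103.
t* = √103 = 10.15 min.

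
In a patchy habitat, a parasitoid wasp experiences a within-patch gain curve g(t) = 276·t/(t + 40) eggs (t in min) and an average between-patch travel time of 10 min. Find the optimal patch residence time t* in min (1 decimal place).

20.0 min

Maximise g(t)/(T+t): set derivative to zero → g'(t)(T+t) = g(t).
g'(t) = 276·40/(t + 40)². Setting 276·40/(t+40)² = 276t/[(t+40)(10+t)] gives 40(10+t) = t(t+40), so t² = 40×10 = 400.
t* = √400 = 20 min.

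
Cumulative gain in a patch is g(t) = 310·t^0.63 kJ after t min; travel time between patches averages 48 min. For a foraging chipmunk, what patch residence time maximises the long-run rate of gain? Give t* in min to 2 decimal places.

By the marginal value theorem, leave when the instantaneous gain rate g'(t) equals the habitat-wide average g(t)/(T + t).
g'(t) = 0.63·310·t^-0.37. Setting 0.63·310·t^-0.37 = 310·t^0.63/(48+t) gives 0.63(48+t) = t, so 0.37·t = 0.63×48.
t* = 0.63×48/0.37 = 81.73 min.

81.73 min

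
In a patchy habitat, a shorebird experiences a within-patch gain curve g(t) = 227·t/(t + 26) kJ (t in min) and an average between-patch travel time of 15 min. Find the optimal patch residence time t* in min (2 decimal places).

19.75 min

By the marginal value theorem, leave when the instantaneous gain rate g'(t) equals the habitat-wide average g(t)/(T + t).
g'(t) = 227·26/(t + 26)². Setting 227·26/(t+26)² = 227t/[(t+26)(15+t)] gives 26(15+t) = t(t+26), so t² = 26×15 = 390.
t* = √390 = 19.75 min.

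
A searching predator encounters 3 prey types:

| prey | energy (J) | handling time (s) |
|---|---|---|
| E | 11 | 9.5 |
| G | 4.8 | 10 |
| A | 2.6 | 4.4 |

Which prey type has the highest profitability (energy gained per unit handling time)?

In descending order of E/h:
E: 11/9.5 = 1.16 J/s
A: 2.6/4.4 = 0.591 J/s
G: 4.8/10 = 0.48 J/s

E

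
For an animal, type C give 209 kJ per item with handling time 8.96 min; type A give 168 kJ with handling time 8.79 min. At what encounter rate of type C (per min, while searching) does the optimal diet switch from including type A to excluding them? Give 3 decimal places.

Drop type A once their profitability E₂/h₂ falls below the rate achievable on type C alone: E₂/h₂ = λE₁/(1 + λh₁).
Solve for λ: λE₁h₂ = E₂(1 + λh₁) → λ(E₁h₂ − E₂h₁) = E₂ → λ = E₂/(E₁h₂ − E₂h₁).
λ = 168/(209×8.79 − 168×8.96) = 168/331.8 = 0.5063 per min.

0.506 per min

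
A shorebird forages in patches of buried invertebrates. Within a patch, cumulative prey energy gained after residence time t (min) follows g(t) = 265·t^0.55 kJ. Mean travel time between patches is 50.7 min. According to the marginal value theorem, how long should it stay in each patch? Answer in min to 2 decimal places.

61.97 min

Maximise g(t)/(T+t): set derivative to zero → g'(t)(T+t) = g(t).
g'(t) = 0.55·265·t^-0.45. Setting 0.55·265·t^-0.45 = 265·t^0.55/(50.7+t) gives 0.55(50.7+t) = t, so 0.45·t = 0.55×50.7.
t* = 0.55×50.7/0.45 = 61.97 min.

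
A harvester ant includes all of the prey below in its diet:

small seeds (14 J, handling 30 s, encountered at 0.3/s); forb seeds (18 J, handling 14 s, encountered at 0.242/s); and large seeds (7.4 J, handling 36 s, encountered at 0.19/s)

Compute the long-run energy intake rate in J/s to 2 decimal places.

0.49 J/s

R = (0.3×14 + 0.242×18 + 0.19×7.4) / (1 + 0.3×30 + 0.242×14 + 0.19×36) = 9.962/20.23 = 0.4925 J/s.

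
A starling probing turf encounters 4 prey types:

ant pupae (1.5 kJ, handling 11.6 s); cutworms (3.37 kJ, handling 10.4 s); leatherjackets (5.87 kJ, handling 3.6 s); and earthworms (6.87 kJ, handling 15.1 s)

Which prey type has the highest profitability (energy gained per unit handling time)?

leatherjackets

Profitability E/h (kJ/s): ant pupae = 1.5/11.6 = 0.129, cutworms = 3.37/10.4 = 0.324, leatherjackets = 5.87/3.6 = 1.63, earthworms = 6.87/15.1 = 0.455.
Ranked: leatherjackets > earthworms > cutworms > ant pupae.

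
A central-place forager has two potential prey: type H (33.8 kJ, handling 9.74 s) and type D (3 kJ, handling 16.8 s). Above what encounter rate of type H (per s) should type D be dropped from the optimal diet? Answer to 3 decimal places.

At the threshold, the rate on type H alone equals the profitability of type D: λ·33.8/(1 + λ·9.74) = 3/16.8 = 0.1786.
Rearranging, λ(33.8 − 0.1786×9.74) = 0.1786, so λ = 0.1786/32.06 = 0.00557 per s.

0.006 per s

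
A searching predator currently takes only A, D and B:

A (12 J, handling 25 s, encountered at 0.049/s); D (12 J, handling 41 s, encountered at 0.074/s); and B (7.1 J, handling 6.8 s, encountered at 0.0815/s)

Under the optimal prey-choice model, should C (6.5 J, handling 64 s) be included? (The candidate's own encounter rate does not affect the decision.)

Intake rate on the current diet: R = (0.049×12 + 0.074×12 + 0.0815×7.1) / (1 + 0.049×25 + 0.074×41 + 0.0815×6.8) = 2.055/5.813 = 0.3534 J/s.
C: E/h = 6.5/64 = 0.1016 J/s.
0.1016 < 0.3534, so adding C would lower the average — exclude it.

No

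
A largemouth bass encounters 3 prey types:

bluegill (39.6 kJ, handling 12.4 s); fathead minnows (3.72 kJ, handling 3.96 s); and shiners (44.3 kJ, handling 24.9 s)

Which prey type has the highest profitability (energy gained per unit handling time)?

bluegill

In descending order of E/h:
bluegill: 39.6/12.4 = 3.19 kJ/s
shiners: 44.3/24.9 = 1.78 kJ/s
fathead minnows: 3.72/3.96 = 0.939 kJ/s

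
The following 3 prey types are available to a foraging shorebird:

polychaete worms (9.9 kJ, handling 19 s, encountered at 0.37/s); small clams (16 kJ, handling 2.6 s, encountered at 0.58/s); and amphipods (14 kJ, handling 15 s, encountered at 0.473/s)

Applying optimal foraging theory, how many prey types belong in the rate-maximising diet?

E/h in descending order: small clams 6.15, amphipods 0.933, polychaete worms 0.521 kJ/s. The optimal diet is the largest prefix of this list for which every included type satisfies E_i/h_i > R on the types above it.
Rate on top 1: 3.7. amphipods: 0.933 < 3.7 → exclude; stop.
Optimal diet: small clams — 1 of 3 types.

1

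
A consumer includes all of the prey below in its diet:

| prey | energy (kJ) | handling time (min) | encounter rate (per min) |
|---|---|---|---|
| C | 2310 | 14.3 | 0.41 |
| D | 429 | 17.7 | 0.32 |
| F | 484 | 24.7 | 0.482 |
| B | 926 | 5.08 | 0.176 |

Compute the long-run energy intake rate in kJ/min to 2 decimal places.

R = (0.41×2310 + 0.32×429 + 0.482×484 + 0.176×926) / (1 + 0.41×14.3 + 0.32×17.7 + 0.482×24.7 + 0.176×5.08) = 1481/25.33 = 58.46 kJ/min.

58.46 kJ/min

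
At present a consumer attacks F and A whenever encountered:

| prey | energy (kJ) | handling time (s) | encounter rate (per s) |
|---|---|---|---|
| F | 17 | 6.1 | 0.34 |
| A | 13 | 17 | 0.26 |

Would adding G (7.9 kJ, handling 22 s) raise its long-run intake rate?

No

On F and A alone, R = ΣλE/(1+Σλh) = 9.16/7.494 = 1.222 kJ/s.
Profitability of G: 7.9/22 = 0.3591 kJ/s.
0.3591 < 1.222, so adding G would lower the average — exclude it.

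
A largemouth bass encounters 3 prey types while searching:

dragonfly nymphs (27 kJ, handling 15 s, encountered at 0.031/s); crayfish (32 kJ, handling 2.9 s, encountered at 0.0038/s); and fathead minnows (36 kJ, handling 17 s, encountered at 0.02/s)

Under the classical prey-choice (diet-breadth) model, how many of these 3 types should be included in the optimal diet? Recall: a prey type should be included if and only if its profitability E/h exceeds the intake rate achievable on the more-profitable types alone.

E/h in descending order: crayfish 11, fathead minnows 2.12, dragonfly nymphs 1.8 kJ/s. The optimal diet is the largest prefix of this list for which every included type satisfies E_i/h_i > R on the types above it.
Rate on top 1: 0.1203. fathead minnows: 2.12 > 0.1203 → include.
Rate on top 2: 0.6229. dragonfly nymphs: 1.8 > 0.6229 → include.
Optimal diet: crayfish, fathead minnows, dragonfly nymphs — 3 of 3 types.

3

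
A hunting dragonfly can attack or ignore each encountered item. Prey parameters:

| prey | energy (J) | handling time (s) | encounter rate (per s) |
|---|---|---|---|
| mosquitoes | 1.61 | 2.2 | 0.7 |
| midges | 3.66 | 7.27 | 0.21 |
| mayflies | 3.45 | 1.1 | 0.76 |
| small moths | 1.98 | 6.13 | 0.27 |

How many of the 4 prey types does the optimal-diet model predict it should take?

1

E/h in descending order: mayflies 3.14, mosquitoes 0.732, midges 0.503, small moths 0.323 J/s. The optimal diet is the largest prefix of this list for which every included type satisfies E_i/h_i > R on the types above it.
Rate on top 1: 1.428. mosquitoes: 0.732 < 1.428 → exclude; stop.
Optimal diet: mayflies — 1 of 4 types.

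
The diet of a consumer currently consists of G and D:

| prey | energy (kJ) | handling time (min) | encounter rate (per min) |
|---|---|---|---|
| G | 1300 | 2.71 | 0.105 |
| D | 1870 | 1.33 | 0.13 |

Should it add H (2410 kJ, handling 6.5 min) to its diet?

Yes

Intake rate on the current diet: R = (0.105×1300 + 0.13×1870) / (1 + 0.105×2.71 + 0.13×1.33) = 379.6/1.457 = 260.5 kJ/min.
H: E/h = 2410/6.5 = 370.8 kJ/min.
Since 370.8 > R, including H increases the long-run rate.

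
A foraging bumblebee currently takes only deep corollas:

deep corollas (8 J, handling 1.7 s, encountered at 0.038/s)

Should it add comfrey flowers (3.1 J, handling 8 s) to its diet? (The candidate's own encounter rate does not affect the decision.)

Yes

On deep corollas alone, R = ΣλE/(1+Σλh) = 0.304/1.065 = 0.2856 J/s.
Profitability of comfrey flowers: 3.1/8 = 0.3875 J/s.
0.3875 > 0.2856, so adding comfrey flowers raises the average — include it.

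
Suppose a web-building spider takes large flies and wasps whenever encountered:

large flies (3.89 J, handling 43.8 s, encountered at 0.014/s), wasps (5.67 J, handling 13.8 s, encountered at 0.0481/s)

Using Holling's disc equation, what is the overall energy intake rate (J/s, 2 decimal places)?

Energy encountered per unit search time: 0.014×3.89 + 0.0481×5.67 = 0.3272 J/s.
Handling time per unit search time: 0.014×43.8 + 0.0481×13.8 = 1.277.
Rate = 0.3272/(1 + 1.277) = 0.1437 J/s.

0.14 J/s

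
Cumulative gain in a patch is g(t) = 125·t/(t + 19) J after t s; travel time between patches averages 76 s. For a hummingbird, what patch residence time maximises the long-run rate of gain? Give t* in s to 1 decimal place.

38.0 s

Optimal t* satisfies g'(t*) = g(t*)/(T + t*).
g'(t) = 125·19/(t + 19)². Setting 125·19/(t+19)² = 125t/[(t+19)(76+t)] gives 19(76+t) = t(t+19), so t² = 19×76 = 1444.
t* = √1444 = 38 s.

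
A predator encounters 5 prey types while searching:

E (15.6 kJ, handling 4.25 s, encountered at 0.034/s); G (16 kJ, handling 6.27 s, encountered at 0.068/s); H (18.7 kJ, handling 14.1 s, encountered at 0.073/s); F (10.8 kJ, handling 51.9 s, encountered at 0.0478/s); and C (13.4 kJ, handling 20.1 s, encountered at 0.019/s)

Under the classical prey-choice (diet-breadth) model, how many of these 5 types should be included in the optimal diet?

Rank by E/h (kJ/s): E 3.67, G 2.55, H 1.33, C 0.667, F 0.208. Include each in turn until the next type's E/h falls below the running intake rate.
Rate on top 1: 0.4634. G: 2.55 > 0.4634 → include.
Rate on top 2: 1.03. H: 1.33 > 1.03 → include.
Rate on top 3: 1.147. C: 0.667 < 1.147 → exclude; stop.
Optimal diet: E, G, H — 3 of 5 types.

3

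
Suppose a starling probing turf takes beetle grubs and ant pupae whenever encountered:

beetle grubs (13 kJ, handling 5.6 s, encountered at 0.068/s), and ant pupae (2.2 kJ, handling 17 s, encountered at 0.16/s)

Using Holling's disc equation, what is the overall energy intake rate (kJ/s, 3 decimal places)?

0.301 kJ/s

Energy encountered per unit search time: 0.068×13 + 0.16×2.2 = 1.236 kJ/s.
Handling time per unit search time: 0.068×5.6 + 0.16×17 = 3.101.
Rate = 1.236/(1 + 3.101) = 0.3014 kJ/s.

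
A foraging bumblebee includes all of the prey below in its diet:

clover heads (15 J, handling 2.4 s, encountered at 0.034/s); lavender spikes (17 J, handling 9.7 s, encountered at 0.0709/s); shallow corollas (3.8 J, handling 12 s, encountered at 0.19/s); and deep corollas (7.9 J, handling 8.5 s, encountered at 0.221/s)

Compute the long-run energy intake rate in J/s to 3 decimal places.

R = (0.034×15 + 0.0709×17 + 0.19×3.8 + 0.221×7.9) / (1 + 0.034×2.4 + 0.0709×9.7 + 0.19×12 + 0.221×8.5) = 4.183/5.928 = 0.7057 J/s.

0.706 J/s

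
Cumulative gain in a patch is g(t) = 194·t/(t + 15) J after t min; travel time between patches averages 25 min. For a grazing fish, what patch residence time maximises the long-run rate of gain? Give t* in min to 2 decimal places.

Maximise g(t)/(T+t): set derivative to zero → g'(t)(T+t) = g(t).
g'(t) = 194·15/(t + 15)². Setting 194·15/(t+15)² = 194t/[(t+15)(25+t)] gives 15(25+t) = t(t+15), so t² = 15×25 = 375.
t* = √375 = 19.36 min.

19.36 min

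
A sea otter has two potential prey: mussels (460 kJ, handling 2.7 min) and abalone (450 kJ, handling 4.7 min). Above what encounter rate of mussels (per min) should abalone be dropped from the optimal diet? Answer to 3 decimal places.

Drop abalone once their profitability E₂/h₂ falls below the rate achievable on mussels alone: E₂/h₂ = λE₁/(1 + λh₁).
Solve for λ: λE₁h₂ = E₂(1 + λh₁) → λ(E₁h₂ − E₂h₁) = E₂ → λ = E₂/(E₁h₂ − E₂h₁).
λ = 450/(460×4.7 − 450×2.7) = 450/947 = 0.4752 per min.

0.475 per min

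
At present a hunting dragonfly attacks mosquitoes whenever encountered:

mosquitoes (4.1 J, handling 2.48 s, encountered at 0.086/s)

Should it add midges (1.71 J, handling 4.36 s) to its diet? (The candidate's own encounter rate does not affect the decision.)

Current rate: (0.086×4.1)/(1 + 0.086×2.48) = 0.2906 J/s.
midges: E/h = 1.71/4.36 = 0.3922 J/s.
0.3922 > 0.2906, so adding midges raises the average — include it.

Yes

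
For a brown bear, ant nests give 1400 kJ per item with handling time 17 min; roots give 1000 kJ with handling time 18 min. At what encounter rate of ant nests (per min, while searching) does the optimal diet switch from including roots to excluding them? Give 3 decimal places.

Drop roots once their profitability E₂/h₂ falls below the rate achievable on ant nests alone: E₂/h₂ = λE₁/(1 + λh₁).
Solve for λ: λE₁h₂ = E₂(1 + λh₁) → λ(E₁h₂ − E₂h₁) = E₂ → λ = E₂/(E₁h₂ − E₂h₁).
λ = 1000/(1400×18 − 1000×17) = 1000/8200 = 0.122 per min.

0.122 per min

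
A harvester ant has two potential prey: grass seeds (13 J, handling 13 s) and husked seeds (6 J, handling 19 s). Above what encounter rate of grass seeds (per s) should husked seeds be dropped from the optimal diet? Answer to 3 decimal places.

Drop husked seeds once their profitability E₂/h₂ falls below the rate achievable on grass seeds alone: E₂/h₂ = λE₁/(1 + λh₁).
Solve for λ: λE₁h₂ = E₂(1 + λh₁) → λ(E₁h₂ − E₂h₁) = E₂ → λ = E₂/(E₁h₂ − E₂h₁).
λ = 6/(13×19 − 6×13) = 6/169 = 0.0355 per s.

0.036 per s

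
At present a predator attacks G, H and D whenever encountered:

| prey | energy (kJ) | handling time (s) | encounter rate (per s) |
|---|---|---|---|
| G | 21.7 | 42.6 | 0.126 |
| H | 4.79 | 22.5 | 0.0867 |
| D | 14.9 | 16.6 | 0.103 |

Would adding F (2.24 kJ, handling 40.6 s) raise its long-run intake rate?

No

On G, H and D alone, R = ΣλE/(1+Σλh) = 4.684/10.03 = 0.4671 kJ/s.
Profitability of F: 2.24/40.6 = 0.05517 kJ/s.
Since 0.05517 < R, time spent handling F is better spent searching.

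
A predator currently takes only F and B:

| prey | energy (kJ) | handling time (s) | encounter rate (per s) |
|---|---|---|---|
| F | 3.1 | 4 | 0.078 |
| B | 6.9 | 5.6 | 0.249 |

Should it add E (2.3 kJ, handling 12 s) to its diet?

On F and B alone, R = ΣλE/(1+Σλh) = 1.96/2.706 = 0.7242 kJ/s.
Profitability of E: 2.3/12 = 0.1917 kJ/s.
0.1917 < 0.7242, so adding E would lower the average — exclude it.

No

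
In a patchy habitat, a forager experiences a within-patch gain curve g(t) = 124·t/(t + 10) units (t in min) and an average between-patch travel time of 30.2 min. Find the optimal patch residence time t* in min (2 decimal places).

17.38 min

By the marginal value theorem, leave when the instantaneous gain rate g'(t) equals the habitat-wide average g(t)/(T + t).
g'(t) = 124·10/(t + 10)². Setting 124·10/(t+10)² = 124t/[(t+10)(30.2+t)] gives 10(30.2+t) = t(t+10), so t² = 10×30.2 = 302.
t* = √302 = 17.38 min.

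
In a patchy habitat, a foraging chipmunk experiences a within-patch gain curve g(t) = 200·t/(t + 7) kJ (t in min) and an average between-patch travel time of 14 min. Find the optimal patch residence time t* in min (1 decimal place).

Optimal t* satisfies g'(t*) = g(t*)/(T + t*).
g'(t) = 200·7/(t + 7)². Setting 200·7/(t+7)² = 200t/[(t+7)(14+t)] gives 7(14+t) = t(t+7), so t² = 7×14 = 98.
t* = √98 = 9.899 min.

9.9 min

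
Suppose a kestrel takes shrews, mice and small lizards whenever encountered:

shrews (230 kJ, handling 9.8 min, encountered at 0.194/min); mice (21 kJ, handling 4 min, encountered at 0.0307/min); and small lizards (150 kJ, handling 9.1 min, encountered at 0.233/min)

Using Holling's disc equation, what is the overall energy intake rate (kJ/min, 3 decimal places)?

R = Σλ_iE_i / (1 + Σλ_ih_i)
Numerator: 0.194×230 + 0.0307×21 + 0.233×150 = 80.21
Denominator: 1 + 0.194×9.8 + 0.0307×4 + 0.233×9.1 = 5.144
R = 80.21/5.144 = 15.59 kJ/min

15.593 kJ/min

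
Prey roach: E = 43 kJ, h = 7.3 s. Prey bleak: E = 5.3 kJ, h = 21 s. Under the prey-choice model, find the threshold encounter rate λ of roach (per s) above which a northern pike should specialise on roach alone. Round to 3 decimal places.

0.006 per s

The zero-one rule: include bleak iff E₂/h₂ > λE₁/(1+λh₁). Equality gives the switch point.
λE₁h₂ = E₂ + λE₂h₁ ⇒ λ = E₂/(E₁h₂ − E₂h₁) = 5.3/(903 − 38.69) = 0.006132 per s.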